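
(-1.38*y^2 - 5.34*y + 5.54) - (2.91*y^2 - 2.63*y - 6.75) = -4.29*y^2 - 2.71*y + 12.29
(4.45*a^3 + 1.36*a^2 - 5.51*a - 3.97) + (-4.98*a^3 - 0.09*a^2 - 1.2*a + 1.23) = -0.53*a^3 + 1.27*a^2 - 6.71*a - 2.74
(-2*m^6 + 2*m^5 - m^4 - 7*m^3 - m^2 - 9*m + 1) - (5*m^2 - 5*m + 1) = -2*m^6 + 2*m^5 - m^4 - 7*m^3 - 6*m^2 - 4*m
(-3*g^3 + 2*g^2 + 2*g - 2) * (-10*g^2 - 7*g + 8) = 30*g^5 + g^4 - 58*g^3 + 22*g^2 + 30*g - 16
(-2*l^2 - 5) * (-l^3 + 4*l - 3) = 2*l^5 - 3*l^3 + 6*l^2 - 20*l + 15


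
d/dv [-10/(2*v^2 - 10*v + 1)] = 20*(2*v - 5)/(2*v^2 - 10*v + 1)^2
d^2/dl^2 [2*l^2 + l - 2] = 4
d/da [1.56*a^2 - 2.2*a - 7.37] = 3.12*a - 2.2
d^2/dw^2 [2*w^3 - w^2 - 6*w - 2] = 12*w - 2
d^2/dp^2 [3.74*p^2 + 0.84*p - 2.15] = 7.48000000000000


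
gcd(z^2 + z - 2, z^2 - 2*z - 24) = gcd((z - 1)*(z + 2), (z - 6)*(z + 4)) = 1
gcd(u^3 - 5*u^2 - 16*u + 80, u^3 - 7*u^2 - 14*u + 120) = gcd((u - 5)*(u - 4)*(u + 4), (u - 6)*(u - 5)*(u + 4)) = u^2 - u - 20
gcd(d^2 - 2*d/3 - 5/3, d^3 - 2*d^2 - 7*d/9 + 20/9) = d^2 - 2*d/3 - 5/3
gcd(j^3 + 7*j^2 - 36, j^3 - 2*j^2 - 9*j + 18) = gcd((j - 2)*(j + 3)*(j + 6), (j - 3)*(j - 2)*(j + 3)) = j^2 + j - 6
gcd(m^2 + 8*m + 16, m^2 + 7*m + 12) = m + 4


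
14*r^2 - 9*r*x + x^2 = (-7*r + x)*(-2*r + x)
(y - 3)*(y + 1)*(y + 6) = y^3 + 4*y^2 - 15*y - 18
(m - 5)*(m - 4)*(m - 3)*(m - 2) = m^4 - 14*m^3 + 71*m^2 - 154*m + 120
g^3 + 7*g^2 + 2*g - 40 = (g - 2)*(g + 4)*(g + 5)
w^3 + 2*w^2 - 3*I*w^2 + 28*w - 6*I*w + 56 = (w + 2)*(w - 7*I)*(w + 4*I)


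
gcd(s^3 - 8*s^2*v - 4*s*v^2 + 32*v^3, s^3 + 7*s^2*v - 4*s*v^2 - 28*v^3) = s^2 - 4*v^2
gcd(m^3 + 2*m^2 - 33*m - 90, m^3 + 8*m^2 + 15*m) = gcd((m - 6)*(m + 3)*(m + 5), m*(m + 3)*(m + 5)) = m^2 + 8*m + 15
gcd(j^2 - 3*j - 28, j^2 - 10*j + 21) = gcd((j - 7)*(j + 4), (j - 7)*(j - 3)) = j - 7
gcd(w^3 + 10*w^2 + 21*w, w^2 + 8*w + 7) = w + 7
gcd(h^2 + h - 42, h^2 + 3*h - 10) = 1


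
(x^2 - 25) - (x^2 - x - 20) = x - 5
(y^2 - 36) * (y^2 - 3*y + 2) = y^4 - 3*y^3 - 34*y^2 + 108*y - 72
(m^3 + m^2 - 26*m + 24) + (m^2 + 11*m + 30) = m^3 + 2*m^2 - 15*m + 54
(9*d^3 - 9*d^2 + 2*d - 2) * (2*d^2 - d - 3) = 18*d^5 - 27*d^4 - 14*d^3 + 21*d^2 - 4*d + 6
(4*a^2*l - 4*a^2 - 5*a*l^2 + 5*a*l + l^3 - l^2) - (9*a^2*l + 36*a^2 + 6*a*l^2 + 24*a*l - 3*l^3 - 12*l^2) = -5*a^2*l - 40*a^2 - 11*a*l^2 - 19*a*l + 4*l^3 + 11*l^2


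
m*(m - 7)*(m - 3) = m^3 - 10*m^2 + 21*m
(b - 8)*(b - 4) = b^2 - 12*b + 32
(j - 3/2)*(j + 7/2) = j^2 + 2*j - 21/4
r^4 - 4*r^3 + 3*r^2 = r^2*(r - 3)*(r - 1)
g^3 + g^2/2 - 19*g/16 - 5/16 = (g - 1)*(g + 1/4)*(g + 5/4)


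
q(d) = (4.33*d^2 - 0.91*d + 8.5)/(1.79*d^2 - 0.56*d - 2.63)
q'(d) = (0.56 - 3.58*d)*(4.33*d^2 - 0.91*d + 8.5)/(1.79*d^2 - 0.56*d - 2.63)^2 + (8.66*d - 0.91)/(1.79*d^2 - 0.56*d - 2.63)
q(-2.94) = 3.35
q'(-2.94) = 0.75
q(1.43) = 69.93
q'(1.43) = -1338.80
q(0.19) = -3.18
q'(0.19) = -0.42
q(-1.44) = 9.95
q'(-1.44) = 23.03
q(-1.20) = 25.54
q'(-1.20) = 181.96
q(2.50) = 4.65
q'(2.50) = -2.55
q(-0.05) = -3.29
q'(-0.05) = 1.45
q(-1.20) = 25.54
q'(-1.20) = 181.96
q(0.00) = -3.23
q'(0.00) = 1.03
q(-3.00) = 3.31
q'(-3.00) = 0.69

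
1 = 1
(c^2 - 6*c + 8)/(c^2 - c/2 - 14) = 2*(c - 2)/(2*c + 7)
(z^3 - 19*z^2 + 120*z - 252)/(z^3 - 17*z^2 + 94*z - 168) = (z - 6)/(z - 4)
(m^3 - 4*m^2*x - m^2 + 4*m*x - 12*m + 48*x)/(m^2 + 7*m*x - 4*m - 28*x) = (m^2 - 4*m*x + 3*m - 12*x)/(m + 7*x)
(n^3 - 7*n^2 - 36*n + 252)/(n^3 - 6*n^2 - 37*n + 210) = (n - 6)/(n - 5)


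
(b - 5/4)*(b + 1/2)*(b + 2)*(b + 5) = b^4 + 25*b^3/4 + 33*b^2/8 - 95*b/8 - 25/4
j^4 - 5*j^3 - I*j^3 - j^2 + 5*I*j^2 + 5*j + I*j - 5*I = (j - 5)*(j - 1)*(j + 1)*(j - I)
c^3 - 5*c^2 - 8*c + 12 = (c - 6)*(c - 1)*(c + 2)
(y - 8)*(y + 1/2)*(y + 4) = y^3 - 7*y^2/2 - 34*y - 16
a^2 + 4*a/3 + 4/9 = (a + 2/3)^2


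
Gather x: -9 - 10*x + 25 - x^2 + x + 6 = -x^2 - 9*x + 22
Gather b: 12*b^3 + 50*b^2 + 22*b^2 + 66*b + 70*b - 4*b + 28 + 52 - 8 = 12*b^3 + 72*b^2 + 132*b + 72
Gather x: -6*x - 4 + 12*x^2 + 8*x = 12*x^2 + 2*x - 4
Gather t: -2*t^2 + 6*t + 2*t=-2*t^2 + 8*t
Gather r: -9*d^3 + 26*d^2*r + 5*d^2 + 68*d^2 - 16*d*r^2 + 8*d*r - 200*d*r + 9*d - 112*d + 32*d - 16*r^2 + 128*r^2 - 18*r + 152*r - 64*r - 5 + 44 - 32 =-9*d^3 + 73*d^2 - 71*d + r^2*(112 - 16*d) + r*(26*d^2 - 192*d + 70) + 7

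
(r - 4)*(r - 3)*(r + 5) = r^3 - 2*r^2 - 23*r + 60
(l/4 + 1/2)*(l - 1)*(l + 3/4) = l^3/4 + 7*l^2/16 - 5*l/16 - 3/8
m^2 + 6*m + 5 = (m + 1)*(m + 5)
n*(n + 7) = n^2 + 7*n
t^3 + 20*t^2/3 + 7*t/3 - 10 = (t - 1)*(t + 5/3)*(t + 6)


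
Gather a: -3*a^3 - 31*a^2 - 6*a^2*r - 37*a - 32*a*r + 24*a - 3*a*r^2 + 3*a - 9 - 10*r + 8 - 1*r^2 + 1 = -3*a^3 + a^2*(-6*r - 31) + a*(-3*r^2 - 32*r - 10) - r^2 - 10*r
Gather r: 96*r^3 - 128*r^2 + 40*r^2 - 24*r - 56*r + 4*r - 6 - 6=96*r^3 - 88*r^2 - 76*r - 12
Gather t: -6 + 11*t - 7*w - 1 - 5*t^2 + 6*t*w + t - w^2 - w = -5*t^2 + t*(6*w + 12) - w^2 - 8*w - 7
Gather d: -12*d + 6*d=-6*d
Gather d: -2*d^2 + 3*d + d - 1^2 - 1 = -2*d^2 + 4*d - 2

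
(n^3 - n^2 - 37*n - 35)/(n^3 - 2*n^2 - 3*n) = (n^2 - 2*n - 35)/(n*(n - 3))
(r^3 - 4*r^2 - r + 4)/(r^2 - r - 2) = (r^2 - 5*r + 4)/(r - 2)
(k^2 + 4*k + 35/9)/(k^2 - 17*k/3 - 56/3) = (k + 5/3)/(k - 8)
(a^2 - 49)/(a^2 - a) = (a^2 - 49)/(a*(a - 1))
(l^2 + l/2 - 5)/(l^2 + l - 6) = (l + 5/2)/(l + 3)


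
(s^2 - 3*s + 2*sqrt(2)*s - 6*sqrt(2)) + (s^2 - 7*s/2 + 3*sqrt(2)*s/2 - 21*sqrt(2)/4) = 2*s^2 - 13*s/2 + 7*sqrt(2)*s/2 - 45*sqrt(2)/4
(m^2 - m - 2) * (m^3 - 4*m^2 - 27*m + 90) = m^5 - 5*m^4 - 25*m^3 + 125*m^2 - 36*m - 180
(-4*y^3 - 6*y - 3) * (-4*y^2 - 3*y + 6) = 16*y^5 + 12*y^4 + 30*y^2 - 27*y - 18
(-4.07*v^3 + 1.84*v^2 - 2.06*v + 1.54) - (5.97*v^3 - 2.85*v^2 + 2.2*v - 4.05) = -10.04*v^3 + 4.69*v^2 - 4.26*v + 5.59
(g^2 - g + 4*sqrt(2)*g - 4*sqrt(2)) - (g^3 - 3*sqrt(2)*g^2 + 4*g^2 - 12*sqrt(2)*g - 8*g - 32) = -g^3 - 3*g^2 + 3*sqrt(2)*g^2 + 7*g + 16*sqrt(2)*g - 4*sqrt(2) + 32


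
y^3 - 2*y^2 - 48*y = y*(y - 8)*(y + 6)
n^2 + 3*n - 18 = (n - 3)*(n + 6)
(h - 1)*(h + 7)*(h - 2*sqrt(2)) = h^3 - 2*sqrt(2)*h^2 + 6*h^2 - 12*sqrt(2)*h - 7*h + 14*sqrt(2)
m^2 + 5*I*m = m*(m + 5*I)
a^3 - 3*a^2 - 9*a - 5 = (a - 5)*(a + 1)^2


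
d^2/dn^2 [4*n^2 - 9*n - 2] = 8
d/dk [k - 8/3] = 1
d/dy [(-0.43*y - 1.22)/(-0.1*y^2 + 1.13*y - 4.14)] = (-0.043*y^2 - 0.244*y + 3.1588)/(0.01*y^4 - 0.226*y^3 + 2.1049*y^2 - 9.3564*y + 17.1396)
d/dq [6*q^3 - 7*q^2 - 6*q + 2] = 18*q^2 - 14*q - 6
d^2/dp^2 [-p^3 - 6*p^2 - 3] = -6*p - 12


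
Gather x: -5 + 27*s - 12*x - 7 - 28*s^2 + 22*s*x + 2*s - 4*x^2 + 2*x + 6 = -28*s^2 + 29*s - 4*x^2 + x*(22*s - 10) - 6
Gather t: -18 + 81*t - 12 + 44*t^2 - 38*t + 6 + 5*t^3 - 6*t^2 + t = 5*t^3 + 38*t^2 + 44*t - 24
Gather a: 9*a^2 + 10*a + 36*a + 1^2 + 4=9*a^2 + 46*a + 5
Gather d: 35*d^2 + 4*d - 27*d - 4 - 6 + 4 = 35*d^2 - 23*d - 6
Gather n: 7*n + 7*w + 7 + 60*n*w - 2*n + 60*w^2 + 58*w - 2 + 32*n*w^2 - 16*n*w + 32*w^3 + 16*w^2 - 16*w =n*(32*w^2 + 44*w + 5) + 32*w^3 + 76*w^2 + 49*w + 5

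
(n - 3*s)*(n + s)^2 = n^3 - n^2*s - 5*n*s^2 - 3*s^3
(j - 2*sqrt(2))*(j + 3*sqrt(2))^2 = j^3 + 4*sqrt(2)*j^2 - 6*j - 36*sqrt(2)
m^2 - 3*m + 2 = (m - 2)*(m - 1)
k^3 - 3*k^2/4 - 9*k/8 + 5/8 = (k - 5/4)*(k - 1/2)*(k + 1)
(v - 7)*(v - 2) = v^2 - 9*v + 14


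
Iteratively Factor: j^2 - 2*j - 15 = (j - 5)*(j + 3)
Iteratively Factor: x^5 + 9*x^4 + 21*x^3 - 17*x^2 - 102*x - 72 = (x + 1)*(x^4 + 8*x^3 + 13*x^2 - 30*x - 72) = (x + 1)*(x + 3)*(x^3 + 5*x^2 - 2*x - 24) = (x + 1)*(x + 3)^2*(x^2 + 2*x - 8) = (x + 1)*(x + 3)^2*(x + 4)*(x - 2)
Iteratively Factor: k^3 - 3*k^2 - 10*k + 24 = (k - 4)*(k^2 + k - 6) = (k - 4)*(k + 3)*(k - 2)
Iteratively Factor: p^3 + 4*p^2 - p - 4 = (p - 1)*(p^2 + 5*p + 4) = (p - 1)*(p + 4)*(p + 1)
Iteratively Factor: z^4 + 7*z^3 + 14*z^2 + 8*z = (z)*(z^3 + 7*z^2 + 14*z + 8) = z*(z + 2)*(z^2 + 5*z + 4) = z*(z + 2)*(z + 4)*(z + 1)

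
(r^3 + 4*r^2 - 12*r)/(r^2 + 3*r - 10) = r*(r + 6)/(r + 5)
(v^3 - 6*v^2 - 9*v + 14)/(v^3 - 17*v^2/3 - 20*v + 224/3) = 3*(v^2 + v - 2)/(3*v^2 + 4*v - 32)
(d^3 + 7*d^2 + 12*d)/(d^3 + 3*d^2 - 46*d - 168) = d*(d + 3)/(d^2 - d - 42)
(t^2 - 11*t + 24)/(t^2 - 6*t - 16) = (t - 3)/(t + 2)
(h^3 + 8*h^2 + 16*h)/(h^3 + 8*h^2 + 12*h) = (h^2 + 8*h + 16)/(h^2 + 8*h + 12)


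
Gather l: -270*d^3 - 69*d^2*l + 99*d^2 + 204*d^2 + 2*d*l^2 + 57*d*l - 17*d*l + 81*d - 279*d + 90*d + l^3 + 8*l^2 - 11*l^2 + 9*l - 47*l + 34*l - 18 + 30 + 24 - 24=-270*d^3 + 303*d^2 - 108*d + l^3 + l^2*(2*d - 3) + l*(-69*d^2 + 40*d - 4) + 12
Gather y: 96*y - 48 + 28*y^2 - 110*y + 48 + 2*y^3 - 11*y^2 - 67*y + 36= 2*y^3 + 17*y^2 - 81*y + 36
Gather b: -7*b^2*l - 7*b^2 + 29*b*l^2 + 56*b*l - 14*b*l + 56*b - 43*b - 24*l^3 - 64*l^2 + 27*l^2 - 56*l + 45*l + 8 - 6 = b^2*(-7*l - 7) + b*(29*l^2 + 42*l + 13) - 24*l^3 - 37*l^2 - 11*l + 2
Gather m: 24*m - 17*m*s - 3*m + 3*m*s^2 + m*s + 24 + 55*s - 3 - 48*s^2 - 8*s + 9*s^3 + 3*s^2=m*(3*s^2 - 16*s + 21) + 9*s^3 - 45*s^2 + 47*s + 21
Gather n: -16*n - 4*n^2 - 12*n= -4*n^2 - 28*n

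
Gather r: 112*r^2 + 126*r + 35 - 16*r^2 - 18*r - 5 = 96*r^2 + 108*r + 30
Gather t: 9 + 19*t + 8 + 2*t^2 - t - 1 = 2*t^2 + 18*t + 16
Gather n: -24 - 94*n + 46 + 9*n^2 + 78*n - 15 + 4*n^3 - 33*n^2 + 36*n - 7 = 4*n^3 - 24*n^2 + 20*n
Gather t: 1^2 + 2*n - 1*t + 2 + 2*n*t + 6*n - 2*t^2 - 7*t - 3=8*n - 2*t^2 + t*(2*n - 8)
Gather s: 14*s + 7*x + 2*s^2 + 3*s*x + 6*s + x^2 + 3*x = 2*s^2 + s*(3*x + 20) + x^2 + 10*x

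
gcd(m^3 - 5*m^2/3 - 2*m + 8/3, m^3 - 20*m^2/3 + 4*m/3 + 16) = m^2 - 2*m/3 - 8/3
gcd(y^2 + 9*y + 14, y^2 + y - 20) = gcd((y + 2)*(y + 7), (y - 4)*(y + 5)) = 1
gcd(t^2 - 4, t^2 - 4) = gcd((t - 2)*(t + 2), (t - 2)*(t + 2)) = t^2 - 4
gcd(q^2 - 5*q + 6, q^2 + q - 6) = q - 2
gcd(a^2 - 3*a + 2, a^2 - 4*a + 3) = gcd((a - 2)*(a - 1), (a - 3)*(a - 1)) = a - 1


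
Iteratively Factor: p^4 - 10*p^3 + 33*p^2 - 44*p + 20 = (p - 2)*(p^3 - 8*p^2 + 17*p - 10) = (p - 5)*(p - 2)*(p^2 - 3*p + 2) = (p - 5)*(p - 2)*(p - 1)*(p - 2)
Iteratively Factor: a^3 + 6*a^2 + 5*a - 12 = (a + 4)*(a^2 + 2*a - 3) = (a + 3)*(a + 4)*(a - 1)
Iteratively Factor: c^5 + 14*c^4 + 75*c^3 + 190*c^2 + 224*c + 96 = (c + 4)*(c^4 + 10*c^3 + 35*c^2 + 50*c + 24) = (c + 2)*(c + 4)*(c^3 + 8*c^2 + 19*c + 12) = (c + 2)*(c + 4)^2*(c^2 + 4*c + 3) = (c + 2)*(c + 3)*(c + 4)^2*(c + 1)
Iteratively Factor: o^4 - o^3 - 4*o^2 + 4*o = (o - 2)*(o^3 + o^2 - 2*o) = (o - 2)*(o + 2)*(o^2 - o) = o*(o - 2)*(o + 2)*(o - 1)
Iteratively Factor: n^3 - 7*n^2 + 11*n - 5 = (n - 1)*(n^2 - 6*n + 5) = (n - 1)^2*(n - 5)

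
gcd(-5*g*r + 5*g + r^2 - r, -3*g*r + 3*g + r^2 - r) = r - 1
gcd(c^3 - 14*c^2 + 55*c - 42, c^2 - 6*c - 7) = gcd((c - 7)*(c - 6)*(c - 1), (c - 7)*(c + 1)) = c - 7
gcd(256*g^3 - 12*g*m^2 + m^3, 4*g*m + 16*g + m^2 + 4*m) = 4*g + m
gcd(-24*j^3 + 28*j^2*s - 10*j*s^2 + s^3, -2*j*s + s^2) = -2*j + s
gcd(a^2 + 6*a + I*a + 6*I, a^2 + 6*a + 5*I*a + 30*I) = a + 6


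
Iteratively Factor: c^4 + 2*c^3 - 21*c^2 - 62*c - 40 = (c + 1)*(c^3 + c^2 - 22*c - 40) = (c - 5)*(c + 1)*(c^2 + 6*c + 8) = (c - 5)*(c + 1)*(c + 4)*(c + 2)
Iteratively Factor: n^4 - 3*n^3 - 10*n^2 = (n + 2)*(n^3 - 5*n^2) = n*(n + 2)*(n^2 - 5*n) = n^2*(n + 2)*(n - 5)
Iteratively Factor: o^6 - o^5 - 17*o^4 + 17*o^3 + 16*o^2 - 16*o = (o + 1)*(o^5 - 2*o^4 - 15*o^3 + 32*o^2 - 16*o) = (o - 4)*(o + 1)*(o^4 + 2*o^3 - 7*o^2 + 4*o) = (o - 4)*(o - 1)*(o + 1)*(o^3 + 3*o^2 - 4*o) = (o - 4)*(o - 1)*(o + 1)*(o + 4)*(o^2 - o) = (o - 4)*(o - 1)^2*(o + 1)*(o + 4)*(o)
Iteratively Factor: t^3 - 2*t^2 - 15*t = (t + 3)*(t^2 - 5*t) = (t - 5)*(t + 3)*(t)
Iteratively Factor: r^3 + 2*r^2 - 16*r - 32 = (r - 4)*(r^2 + 6*r + 8) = (r - 4)*(r + 4)*(r + 2)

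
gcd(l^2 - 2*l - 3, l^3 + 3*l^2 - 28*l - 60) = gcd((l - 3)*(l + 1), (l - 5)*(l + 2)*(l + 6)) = 1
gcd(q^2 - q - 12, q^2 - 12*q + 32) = q - 4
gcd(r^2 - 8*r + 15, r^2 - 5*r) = r - 5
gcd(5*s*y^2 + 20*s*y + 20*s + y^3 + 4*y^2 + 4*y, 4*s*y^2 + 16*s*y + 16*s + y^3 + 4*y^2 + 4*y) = y^2 + 4*y + 4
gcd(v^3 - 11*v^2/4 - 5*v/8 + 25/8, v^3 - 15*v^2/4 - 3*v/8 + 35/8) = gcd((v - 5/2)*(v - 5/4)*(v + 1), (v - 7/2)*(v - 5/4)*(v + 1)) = v^2 - v/4 - 5/4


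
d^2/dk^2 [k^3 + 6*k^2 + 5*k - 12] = 6*k + 12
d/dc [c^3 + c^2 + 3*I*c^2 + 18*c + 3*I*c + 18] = 3*c^2 + c*(2 + 6*I) + 18 + 3*I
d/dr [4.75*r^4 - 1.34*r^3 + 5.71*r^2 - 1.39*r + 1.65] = 19.0*r^3 - 4.02*r^2 + 11.42*r - 1.39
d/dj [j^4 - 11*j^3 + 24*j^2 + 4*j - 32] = 4*j^3 - 33*j^2 + 48*j + 4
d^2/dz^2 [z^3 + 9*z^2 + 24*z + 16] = 6*z + 18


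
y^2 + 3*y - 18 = (y - 3)*(y + 6)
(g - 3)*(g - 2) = g^2 - 5*g + 6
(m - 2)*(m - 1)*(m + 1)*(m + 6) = m^4 + 4*m^3 - 13*m^2 - 4*m + 12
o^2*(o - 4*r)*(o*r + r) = o^4*r - 4*o^3*r^2 + o^3*r - 4*o^2*r^2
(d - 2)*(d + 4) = d^2 + 2*d - 8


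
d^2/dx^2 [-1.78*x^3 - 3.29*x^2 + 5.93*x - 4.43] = -10.68*x - 6.58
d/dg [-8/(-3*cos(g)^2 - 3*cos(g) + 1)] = 24*(2*cos(g) + 1)*sin(g)/(3*cos(g)^2 + 3*cos(g) - 1)^2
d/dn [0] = 0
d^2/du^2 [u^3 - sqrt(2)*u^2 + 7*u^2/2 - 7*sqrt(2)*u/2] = 6*u - 2*sqrt(2) + 7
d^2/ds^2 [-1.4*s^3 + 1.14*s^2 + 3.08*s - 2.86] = 2.28 - 8.4*s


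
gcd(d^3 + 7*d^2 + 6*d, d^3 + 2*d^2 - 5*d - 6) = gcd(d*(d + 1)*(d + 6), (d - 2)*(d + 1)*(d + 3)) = d + 1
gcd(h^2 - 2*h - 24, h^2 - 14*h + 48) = h - 6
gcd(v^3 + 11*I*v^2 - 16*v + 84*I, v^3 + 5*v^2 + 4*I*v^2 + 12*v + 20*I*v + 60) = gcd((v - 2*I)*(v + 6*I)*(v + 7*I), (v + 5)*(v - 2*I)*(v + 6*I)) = v^2 + 4*I*v + 12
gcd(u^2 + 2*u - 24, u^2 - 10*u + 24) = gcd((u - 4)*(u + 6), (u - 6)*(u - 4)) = u - 4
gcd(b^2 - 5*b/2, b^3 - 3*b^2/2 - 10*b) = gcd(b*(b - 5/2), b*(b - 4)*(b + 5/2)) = b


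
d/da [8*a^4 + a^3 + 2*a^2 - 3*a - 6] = 32*a^3 + 3*a^2 + 4*a - 3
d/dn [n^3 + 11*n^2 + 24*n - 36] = 3*n^2 + 22*n + 24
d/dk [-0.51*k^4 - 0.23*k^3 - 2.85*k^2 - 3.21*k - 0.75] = -2.04*k^3 - 0.69*k^2 - 5.7*k - 3.21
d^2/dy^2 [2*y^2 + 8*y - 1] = 4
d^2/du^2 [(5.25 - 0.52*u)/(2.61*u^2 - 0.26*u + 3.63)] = (-(0.52*u - 5.25)*(5.22*u - 0.26)*(10.44*u - 0.52) + (8.1432*u - 27.6754)*(2.61*u^2 - 0.26*u + 3.63))/(2.61*u^2 - 0.26*u + 3.63)^3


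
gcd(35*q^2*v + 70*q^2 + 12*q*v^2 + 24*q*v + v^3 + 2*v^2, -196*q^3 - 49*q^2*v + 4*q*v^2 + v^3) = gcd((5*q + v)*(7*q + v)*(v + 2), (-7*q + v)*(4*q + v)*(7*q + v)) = 7*q + v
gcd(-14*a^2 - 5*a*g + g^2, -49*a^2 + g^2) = 7*a - g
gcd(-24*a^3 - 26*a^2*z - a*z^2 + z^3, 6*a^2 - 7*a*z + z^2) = -6*a + z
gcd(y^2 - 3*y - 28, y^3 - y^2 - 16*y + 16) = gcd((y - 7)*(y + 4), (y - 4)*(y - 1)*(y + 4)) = y + 4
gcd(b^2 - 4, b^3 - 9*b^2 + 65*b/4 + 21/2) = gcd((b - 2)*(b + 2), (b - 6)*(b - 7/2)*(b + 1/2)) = 1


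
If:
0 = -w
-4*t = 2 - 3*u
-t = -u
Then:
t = -2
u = -2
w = 0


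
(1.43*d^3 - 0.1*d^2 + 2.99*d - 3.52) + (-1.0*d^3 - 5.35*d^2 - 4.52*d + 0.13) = 0.43*d^3 - 5.45*d^2 - 1.53*d - 3.39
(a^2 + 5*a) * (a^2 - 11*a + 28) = a^4 - 6*a^3 - 27*a^2 + 140*a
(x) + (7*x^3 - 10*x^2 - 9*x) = 7*x^3 - 10*x^2 - 8*x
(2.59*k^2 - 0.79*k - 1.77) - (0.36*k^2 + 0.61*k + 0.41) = 2.23*k^2 - 1.4*k - 2.18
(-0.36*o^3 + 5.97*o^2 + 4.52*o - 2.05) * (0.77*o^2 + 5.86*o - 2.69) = -0.2772*o^5 + 2.4873*o^4 + 39.433*o^3 + 8.8494*o^2 - 24.1718*o + 5.5145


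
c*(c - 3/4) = c^2 - 3*c/4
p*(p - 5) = p^2 - 5*p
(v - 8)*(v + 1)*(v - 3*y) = v^3 - 3*v^2*y - 7*v^2 + 21*v*y - 8*v + 24*y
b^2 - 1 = (b - 1)*(b + 1)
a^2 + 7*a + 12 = (a + 3)*(a + 4)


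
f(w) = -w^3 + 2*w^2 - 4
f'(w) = -3*w^2 + 4*w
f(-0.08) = -3.99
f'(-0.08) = -0.34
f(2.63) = -8.36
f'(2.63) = -10.23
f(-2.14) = 14.96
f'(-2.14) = -22.30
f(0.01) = -4.00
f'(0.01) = 0.04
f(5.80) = -131.83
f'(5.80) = -77.72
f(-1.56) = 4.66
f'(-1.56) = -13.54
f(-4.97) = 168.17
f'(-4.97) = -93.98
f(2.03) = -4.12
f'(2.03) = -4.24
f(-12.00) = 2012.00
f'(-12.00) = -480.00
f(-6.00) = 284.00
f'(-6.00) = -132.00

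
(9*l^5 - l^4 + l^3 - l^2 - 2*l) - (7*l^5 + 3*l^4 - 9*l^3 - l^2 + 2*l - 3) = 2*l^5 - 4*l^4 + 10*l^3 - 4*l + 3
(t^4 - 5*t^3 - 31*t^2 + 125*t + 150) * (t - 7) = t^5 - 12*t^4 + 4*t^3 + 342*t^2 - 725*t - 1050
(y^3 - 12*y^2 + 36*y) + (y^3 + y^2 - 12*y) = 2*y^3 - 11*y^2 + 24*y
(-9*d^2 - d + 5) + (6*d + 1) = -9*d^2 + 5*d + 6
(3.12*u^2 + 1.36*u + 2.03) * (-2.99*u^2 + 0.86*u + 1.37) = -9.3288*u^4 - 1.3832*u^3 - 0.625699999999999*u^2 + 3.609*u + 2.7811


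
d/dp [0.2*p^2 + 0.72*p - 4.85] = 0.4*p + 0.72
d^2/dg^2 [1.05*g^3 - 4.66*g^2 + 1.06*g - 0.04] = 6.3*g - 9.32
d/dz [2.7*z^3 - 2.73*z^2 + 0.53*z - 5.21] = 8.1*z^2 - 5.46*z + 0.53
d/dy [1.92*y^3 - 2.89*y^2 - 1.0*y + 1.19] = 5.76*y^2 - 5.78*y - 1.0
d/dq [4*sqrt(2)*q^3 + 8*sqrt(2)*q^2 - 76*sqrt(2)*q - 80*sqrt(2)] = sqrt(2)*(12*q^2 + 16*q - 76)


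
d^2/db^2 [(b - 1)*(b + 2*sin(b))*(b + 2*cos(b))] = -2*sqrt(2)*b^2*sin(b + pi/4) - 6*b*sin(b) - 8*b*sin(2*b) + 10*b*cos(b) + 6*b + 8*sin(b) + 8*sqrt(2)*sin(2*b + pi/4) - 2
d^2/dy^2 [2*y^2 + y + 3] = 4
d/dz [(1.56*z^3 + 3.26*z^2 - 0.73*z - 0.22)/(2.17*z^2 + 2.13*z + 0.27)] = (3.3852*z^4 + 6.6456*z^3 + 9.7915*z^2 + 2.7152*z + 0.2715)/(4.7089*z^4 + 9.2442*z^3 + 5.7087*z^2 + 1.1502*z + 0.0729)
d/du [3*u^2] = 6*u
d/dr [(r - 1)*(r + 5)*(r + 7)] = 3*r^2 + 22*r + 23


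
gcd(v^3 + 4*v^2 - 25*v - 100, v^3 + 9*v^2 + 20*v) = v^2 + 9*v + 20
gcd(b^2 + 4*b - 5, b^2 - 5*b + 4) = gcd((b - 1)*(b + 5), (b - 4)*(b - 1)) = b - 1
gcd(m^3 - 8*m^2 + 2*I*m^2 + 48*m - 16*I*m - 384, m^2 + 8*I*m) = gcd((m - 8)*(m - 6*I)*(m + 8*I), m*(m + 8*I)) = m + 8*I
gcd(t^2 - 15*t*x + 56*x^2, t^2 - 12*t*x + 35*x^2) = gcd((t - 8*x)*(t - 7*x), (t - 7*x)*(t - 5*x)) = -t + 7*x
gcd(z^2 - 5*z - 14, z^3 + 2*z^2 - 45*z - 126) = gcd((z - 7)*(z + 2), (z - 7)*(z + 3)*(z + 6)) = z - 7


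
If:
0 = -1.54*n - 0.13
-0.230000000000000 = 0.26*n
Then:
No Solution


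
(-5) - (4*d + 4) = -4*d - 9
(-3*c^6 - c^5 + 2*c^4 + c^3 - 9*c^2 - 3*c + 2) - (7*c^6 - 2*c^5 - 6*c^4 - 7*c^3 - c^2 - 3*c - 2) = -10*c^6 + c^5 + 8*c^4 + 8*c^3 - 8*c^2 + 4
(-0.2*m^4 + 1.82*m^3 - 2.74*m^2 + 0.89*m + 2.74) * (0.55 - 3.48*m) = 0.696*m^5 - 6.4436*m^4 + 10.5362*m^3 - 4.6042*m^2 - 9.0457*m + 1.507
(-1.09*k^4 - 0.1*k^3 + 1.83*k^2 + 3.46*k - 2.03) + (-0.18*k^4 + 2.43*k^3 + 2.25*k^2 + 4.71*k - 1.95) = -1.27*k^4 + 2.33*k^3 + 4.08*k^2 + 8.17*k - 3.98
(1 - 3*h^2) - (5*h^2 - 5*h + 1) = -8*h^2 + 5*h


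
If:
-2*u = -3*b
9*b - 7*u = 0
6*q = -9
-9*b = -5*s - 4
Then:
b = 0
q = -3/2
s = -4/5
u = 0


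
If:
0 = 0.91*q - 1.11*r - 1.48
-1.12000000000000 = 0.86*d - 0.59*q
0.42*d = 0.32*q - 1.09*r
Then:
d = 0.29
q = 2.32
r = 0.57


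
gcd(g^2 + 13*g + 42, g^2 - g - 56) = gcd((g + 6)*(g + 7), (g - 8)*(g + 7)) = g + 7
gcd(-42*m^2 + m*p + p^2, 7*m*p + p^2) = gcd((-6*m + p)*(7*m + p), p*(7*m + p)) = 7*m + p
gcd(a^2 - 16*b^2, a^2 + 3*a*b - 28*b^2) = a - 4*b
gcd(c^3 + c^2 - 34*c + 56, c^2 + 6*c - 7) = c + 7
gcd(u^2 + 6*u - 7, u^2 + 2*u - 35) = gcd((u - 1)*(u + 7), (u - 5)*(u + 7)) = u + 7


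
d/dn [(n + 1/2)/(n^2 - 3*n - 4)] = (n^2 - 3*n - (2*n - 3)*(2*n + 1)/2 - 4)/(-n^2 + 3*n + 4)^2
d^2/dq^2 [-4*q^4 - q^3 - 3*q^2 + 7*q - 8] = -48*q^2 - 6*q - 6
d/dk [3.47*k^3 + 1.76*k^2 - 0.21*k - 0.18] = 10.41*k^2 + 3.52*k - 0.21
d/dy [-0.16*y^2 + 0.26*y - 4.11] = 0.26 - 0.32*y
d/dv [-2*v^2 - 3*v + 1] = -4*v - 3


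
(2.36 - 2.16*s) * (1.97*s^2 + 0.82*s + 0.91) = -4.2552*s^3 + 2.878*s^2 - 0.0304000000000004*s + 2.1476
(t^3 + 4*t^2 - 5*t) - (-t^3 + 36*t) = 2*t^3 + 4*t^2 - 41*t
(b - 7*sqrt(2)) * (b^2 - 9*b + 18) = b^3 - 7*sqrt(2)*b^2 - 9*b^2 + 18*b + 63*sqrt(2)*b - 126*sqrt(2)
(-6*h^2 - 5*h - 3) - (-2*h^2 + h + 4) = -4*h^2 - 6*h - 7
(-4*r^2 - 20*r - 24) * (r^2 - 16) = -4*r^4 - 20*r^3 + 40*r^2 + 320*r + 384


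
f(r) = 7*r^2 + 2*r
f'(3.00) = 44.00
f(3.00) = 69.00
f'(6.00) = 86.00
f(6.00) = 264.00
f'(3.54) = 51.56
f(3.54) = 94.80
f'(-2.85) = -37.90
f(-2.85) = 51.16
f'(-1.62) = -20.68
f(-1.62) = 15.13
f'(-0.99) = -11.86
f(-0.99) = 4.88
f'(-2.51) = -33.14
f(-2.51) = 39.08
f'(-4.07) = -54.98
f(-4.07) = 107.81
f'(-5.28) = -71.92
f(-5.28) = 184.59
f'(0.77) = 12.78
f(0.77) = 5.69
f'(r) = 14*r + 2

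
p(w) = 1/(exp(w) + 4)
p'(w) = -exp(w)/(exp(w) + 4)^2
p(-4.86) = 0.25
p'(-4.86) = -0.00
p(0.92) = 0.15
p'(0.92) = -0.06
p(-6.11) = 0.25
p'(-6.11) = -0.00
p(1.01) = 0.15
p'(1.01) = -0.06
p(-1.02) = 0.23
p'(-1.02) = -0.02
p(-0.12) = 0.20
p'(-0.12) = -0.04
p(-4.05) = 0.25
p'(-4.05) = -0.00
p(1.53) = 0.12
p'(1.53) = -0.06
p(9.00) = 0.00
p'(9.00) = 0.00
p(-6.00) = 0.25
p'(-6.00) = 0.00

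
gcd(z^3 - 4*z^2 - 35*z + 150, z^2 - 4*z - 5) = z - 5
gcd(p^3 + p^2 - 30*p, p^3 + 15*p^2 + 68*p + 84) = p + 6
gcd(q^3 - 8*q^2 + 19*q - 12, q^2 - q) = q - 1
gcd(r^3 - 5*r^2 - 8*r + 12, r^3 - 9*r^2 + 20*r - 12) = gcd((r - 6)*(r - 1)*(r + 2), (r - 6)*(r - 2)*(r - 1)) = r^2 - 7*r + 6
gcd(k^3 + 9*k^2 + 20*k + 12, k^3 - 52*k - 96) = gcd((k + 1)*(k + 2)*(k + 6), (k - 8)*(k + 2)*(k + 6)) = k^2 + 8*k + 12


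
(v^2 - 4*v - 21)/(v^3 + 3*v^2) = (v - 7)/v^2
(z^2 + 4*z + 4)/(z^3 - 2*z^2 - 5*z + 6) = (z + 2)/(z^2 - 4*z + 3)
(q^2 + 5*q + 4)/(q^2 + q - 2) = (q^2 + 5*q + 4)/(q^2 + q - 2)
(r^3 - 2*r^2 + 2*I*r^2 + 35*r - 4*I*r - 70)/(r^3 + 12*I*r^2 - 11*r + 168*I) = (r^2 - r*(2 + 5*I) + 10*I)/(r^2 + 5*I*r + 24)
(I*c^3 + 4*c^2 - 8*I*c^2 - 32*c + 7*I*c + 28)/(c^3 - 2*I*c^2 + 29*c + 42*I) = (I*c^3 + c^2*(4 - 8*I) + c*(-32 + 7*I) + 28)/(c^3 - 2*I*c^2 + 29*c + 42*I)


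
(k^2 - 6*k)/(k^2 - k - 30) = k/(k + 5)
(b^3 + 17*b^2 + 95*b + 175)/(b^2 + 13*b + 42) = (b^2 + 10*b + 25)/(b + 6)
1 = 1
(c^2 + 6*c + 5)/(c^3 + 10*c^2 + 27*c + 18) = (c + 5)/(c^2 + 9*c + 18)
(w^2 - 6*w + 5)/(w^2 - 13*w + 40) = (w - 1)/(w - 8)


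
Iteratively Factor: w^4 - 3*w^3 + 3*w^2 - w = (w - 1)*(w^3 - 2*w^2 + w) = (w - 1)^2*(w^2 - w) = (w - 1)^3*(w)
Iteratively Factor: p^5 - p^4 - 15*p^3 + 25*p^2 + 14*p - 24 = (p + 1)*(p^4 - 2*p^3 - 13*p^2 + 38*p - 24) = (p + 1)*(p + 4)*(p^3 - 6*p^2 + 11*p - 6) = (p - 1)*(p + 1)*(p + 4)*(p^2 - 5*p + 6) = (p - 3)*(p - 1)*(p + 1)*(p + 4)*(p - 2)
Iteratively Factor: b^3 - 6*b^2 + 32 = (b - 4)*(b^2 - 2*b - 8) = (b - 4)^2*(b + 2)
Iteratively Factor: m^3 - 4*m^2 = (m)*(m^2 - 4*m) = m*(m - 4)*(m)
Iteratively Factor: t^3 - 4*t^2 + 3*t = (t - 1)*(t^2 - 3*t) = t*(t - 1)*(t - 3)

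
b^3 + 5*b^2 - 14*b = b*(b - 2)*(b + 7)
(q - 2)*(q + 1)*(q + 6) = q^3 + 5*q^2 - 8*q - 12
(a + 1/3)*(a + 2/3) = a^2 + a + 2/9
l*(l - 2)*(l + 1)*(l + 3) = l^4 + 2*l^3 - 5*l^2 - 6*l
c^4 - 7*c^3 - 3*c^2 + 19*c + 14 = (c - 7)*(c - 2)*(c + 1)^2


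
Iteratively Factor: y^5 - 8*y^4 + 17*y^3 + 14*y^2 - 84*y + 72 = (y + 2)*(y^4 - 10*y^3 + 37*y^2 - 60*y + 36) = (y - 3)*(y + 2)*(y^3 - 7*y^2 + 16*y - 12) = (y - 3)^2*(y + 2)*(y^2 - 4*y + 4) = (y - 3)^2*(y - 2)*(y + 2)*(y - 2)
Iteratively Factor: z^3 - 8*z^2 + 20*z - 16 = (z - 4)*(z^2 - 4*z + 4) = (z - 4)*(z - 2)*(z - 2)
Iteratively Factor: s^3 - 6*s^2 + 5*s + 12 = (s + 1)*(s^2 - 7*s + 12) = (s - 4)*(s + 1)*(s - 3)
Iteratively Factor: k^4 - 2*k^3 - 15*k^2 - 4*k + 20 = (k - 5)*(k^3 + 3*k^2 - 4) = (k - 5)*(k + 2)*(k^2 + k - 2) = (k - 5)*(k - 1)*(k + 2)*(k + 2)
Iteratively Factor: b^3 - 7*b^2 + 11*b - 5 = (b - 1)*(b^2 - 6*b + 5) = (b - 1)^2*(b - 5)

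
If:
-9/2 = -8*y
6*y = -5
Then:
No Solution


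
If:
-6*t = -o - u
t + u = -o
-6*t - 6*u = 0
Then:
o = 0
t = 0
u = 0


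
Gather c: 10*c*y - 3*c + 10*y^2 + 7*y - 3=c*(10*y - 3) + 10*y^2 + 7*y - 3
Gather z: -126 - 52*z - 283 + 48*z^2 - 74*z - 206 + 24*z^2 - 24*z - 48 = 72*z^2 - 150*z - 663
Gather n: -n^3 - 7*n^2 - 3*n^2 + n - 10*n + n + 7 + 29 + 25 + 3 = -n^3 - 10*n^2 - 8*n + 64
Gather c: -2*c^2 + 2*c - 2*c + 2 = 2 - 2*c^2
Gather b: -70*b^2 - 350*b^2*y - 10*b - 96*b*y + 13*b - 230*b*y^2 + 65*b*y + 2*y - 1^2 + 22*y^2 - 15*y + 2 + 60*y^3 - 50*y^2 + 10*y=b^2*(-350*y - 70) + b*(-230*y^2 - 31*y + 3) + 60*y^3 - 28*y^2 - 3*y + 1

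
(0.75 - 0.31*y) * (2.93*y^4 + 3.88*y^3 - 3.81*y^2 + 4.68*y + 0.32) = -0.9083*y^5 + 0.9947*y^4 + 4.0911*y^3 - 4.3083*y^2 + 3.4108*y + 0.24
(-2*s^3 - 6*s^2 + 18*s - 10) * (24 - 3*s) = 6*s^4 - 30*s^3 - 198*s^2 + 462*s - 240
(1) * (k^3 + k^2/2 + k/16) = k^3 + k^2/2 + k/16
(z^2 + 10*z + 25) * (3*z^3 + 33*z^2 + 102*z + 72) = 3*z^5 + 63*z^4 + 507*z^3 + 1917*z^2 + 3270*z + 1800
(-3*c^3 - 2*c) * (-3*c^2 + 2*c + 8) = 9*c^5 - 6*c^4 - 18*c^3 - 4*c^2 - 16*c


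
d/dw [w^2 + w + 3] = 2*w + 1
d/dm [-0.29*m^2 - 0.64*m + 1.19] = -0.58*m - 0.64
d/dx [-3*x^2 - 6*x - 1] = -6*x - 6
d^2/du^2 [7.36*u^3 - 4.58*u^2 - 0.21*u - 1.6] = 44.16*u - 9.16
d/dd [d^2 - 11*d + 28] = 2*d - 11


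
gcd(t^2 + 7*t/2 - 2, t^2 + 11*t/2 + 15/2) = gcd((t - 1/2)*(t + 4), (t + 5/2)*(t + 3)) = 1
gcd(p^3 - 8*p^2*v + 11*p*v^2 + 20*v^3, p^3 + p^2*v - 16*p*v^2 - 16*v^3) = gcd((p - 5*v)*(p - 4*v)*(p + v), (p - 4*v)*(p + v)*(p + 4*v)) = p^2 - 3*p*v - 4*v^2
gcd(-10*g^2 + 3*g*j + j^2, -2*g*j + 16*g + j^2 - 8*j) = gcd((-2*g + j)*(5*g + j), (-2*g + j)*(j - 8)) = 2*g - j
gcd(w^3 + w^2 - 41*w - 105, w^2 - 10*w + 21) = w - 7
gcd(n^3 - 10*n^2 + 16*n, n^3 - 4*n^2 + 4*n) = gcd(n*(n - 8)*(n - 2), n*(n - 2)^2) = n^2 - 2*n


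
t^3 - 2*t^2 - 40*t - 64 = (t - 8)*(t + 2)*(t + 4)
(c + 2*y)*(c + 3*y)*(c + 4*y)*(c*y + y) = c^4*y + 9*c^3*y^2 + c^3*y + 26*c^2*y^3 + 9*c^2*y^2 + 24*c*y^4 + 26*c*y^3 + 24*y^4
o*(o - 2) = o^2 - 2*o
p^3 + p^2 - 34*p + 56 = (p - 4)*(p - 2)*(p + 7)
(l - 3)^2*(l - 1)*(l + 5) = l^4 - 2*l^3 - 20*l^2 + 66*l - 45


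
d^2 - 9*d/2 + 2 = (d - 4)*(d - 1/2)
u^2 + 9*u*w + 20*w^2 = (u + 4*w)*(u + 5*w)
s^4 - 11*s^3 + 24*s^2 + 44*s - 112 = (s - 7)*(s - 4)*(s - 2)*(s + 2)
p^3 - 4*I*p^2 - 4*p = p*(p - 2*I)^2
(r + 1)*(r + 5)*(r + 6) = r^3 + 12*r^2 + 41*r + 30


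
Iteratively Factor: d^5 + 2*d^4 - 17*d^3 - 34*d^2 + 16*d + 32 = (d + 2)*(d^4 - 17*d^2 + 16) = (d - 4)*(d + 2)*(d^3 + 4*d^2 - d - 4) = (d - 4)*(d + 1)*(d + 2)*(d^2 + 3*d - 4) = (d - 4)*(d - 1)*(d + 1)*(d + 2)*(d + 4)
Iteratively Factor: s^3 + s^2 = (s)*(s^2 + s) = s*(s + 1)*(s)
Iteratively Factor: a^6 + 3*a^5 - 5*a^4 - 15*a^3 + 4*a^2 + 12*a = (a + 1)*(a^5 + 2*a^4 - 7*a^3 - 8*a^2 + 12*a) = (a - 2)*(a + 1)*(a^4 + 4*a^3 + a^2 - 6*a) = (a - 2)*(a + 1)*(a + 3)*(a^3 + a^2 - 2*a) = (a - 2)*(a + 1)*(a + 2)*(a + 3)*(a^2 - a) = (a - 2)*(a - 1)*(a + 1)*(a + 2)*(a + 3)*(a)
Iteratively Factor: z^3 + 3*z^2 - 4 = (z - 1)*(z^2 + 4*z + 4) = (z - 1)*(z + 2)*(z + 2)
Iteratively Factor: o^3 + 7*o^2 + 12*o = (o + 3)*(o^2 + 4*o) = (o + 3)*(o + 4)*(o)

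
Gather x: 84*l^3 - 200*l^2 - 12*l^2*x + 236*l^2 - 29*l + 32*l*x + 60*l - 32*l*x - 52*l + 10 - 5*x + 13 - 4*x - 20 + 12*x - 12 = 84*l^3 + 36*l^2 - 21*l + x*(3 - 12*l^2) - 9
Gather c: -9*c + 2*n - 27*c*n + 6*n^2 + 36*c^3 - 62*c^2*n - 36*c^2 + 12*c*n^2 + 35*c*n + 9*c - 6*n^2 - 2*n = 36*c^3 + c^2*(-62*n - 36) + c*(12*n^2 + 8*n)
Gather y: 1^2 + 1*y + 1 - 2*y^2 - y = 2 - 2*y^2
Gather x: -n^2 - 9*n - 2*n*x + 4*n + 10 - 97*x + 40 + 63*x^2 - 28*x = -n^2 - 5*n + 63*x^2 + x*(-2*n - 125) + 50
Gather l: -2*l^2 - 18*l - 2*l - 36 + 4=-2*l^2 - 20*l - 32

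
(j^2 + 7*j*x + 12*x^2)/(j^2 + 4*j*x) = (j + 3*x)/j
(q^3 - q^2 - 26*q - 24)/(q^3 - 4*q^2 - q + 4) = (q^2 - 2*q - 24)/(q^2 - 5*q + 4)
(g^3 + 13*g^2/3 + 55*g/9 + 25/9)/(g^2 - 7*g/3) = (9*g^3 + 39*g^2 + 55*g + 25)/(3*g*(3*g - 7))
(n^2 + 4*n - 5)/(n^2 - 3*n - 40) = (n - 1)/(n - 8)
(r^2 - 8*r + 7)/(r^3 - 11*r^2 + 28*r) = (r - 1)/(r*(r - 4))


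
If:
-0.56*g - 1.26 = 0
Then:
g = -2.25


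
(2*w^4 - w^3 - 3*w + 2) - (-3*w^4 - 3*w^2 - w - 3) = 5*w^4 - w^3 + 3*w^2 - 2*w + 5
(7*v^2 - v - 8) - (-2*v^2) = 9*v^2 - v - 8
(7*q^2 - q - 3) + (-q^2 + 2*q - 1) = 6*q^2 + q - 4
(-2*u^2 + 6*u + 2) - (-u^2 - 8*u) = -u^2 + 14*u + 2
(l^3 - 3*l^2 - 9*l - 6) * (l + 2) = l^4 - l^3 - 15*l^2 - 24*l - 12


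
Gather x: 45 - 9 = 36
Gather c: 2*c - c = c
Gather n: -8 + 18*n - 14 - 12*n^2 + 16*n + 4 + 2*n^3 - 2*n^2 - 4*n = 2*n^3 - 14*n^2 + 30*n - 18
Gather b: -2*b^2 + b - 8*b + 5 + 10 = -2*b^2 - 7*b + 15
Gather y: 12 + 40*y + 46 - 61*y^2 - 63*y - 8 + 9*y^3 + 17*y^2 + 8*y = 9*y^3 - 44*y^2 - 15*y + 50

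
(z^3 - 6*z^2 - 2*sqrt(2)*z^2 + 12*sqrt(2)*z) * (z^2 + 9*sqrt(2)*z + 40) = z^5 - 6*z^4 + 7*sqrt(2)*z^4 - 42*sqrt(2)*z^3 + 4*z^3 - 80*sqrt(2)*z^2 - 24*z^2 + 480*sqrt(2)*z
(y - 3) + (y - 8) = 2*y - 11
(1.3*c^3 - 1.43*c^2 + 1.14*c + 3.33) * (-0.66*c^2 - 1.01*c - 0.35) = -0.858*c^5 - 0.3692*c^4 + 0.2369*c^3 - 2.8487*c^2 - 3.7623*c - 1.1655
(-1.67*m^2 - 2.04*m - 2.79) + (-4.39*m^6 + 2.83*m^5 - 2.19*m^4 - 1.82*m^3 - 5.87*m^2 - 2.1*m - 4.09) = -4.39*m^6 + 2.83*m^5 - 2.19*m^4 - 1.82*m^3 - 7.54*m^2 - 4.14*m - 6.88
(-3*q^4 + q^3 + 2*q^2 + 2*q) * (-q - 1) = 3*q^5 + 2*q^4 - 3*q^3 - 4*q^2 - 2*q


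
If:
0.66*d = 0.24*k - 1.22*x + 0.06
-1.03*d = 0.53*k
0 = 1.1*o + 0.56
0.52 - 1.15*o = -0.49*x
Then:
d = 2.50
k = -4.85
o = -0.51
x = -2.26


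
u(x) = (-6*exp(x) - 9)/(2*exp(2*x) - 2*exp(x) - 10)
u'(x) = (-6*exp(x) - 9)*(-4*exp(2*x) + 2*exp(x))/(2*exp(2*x) - 2*exp(x) - 10)^2 - 6*exp(x)/(2*exp(2*x) - 2*exp(x) - 10) = 3*((2*exp(x) - 1)*(2*exp(x) + 3) - 2*exp(2*x) + 2*exp(x) + 10)*exp(x)/(2*(-exp(2*x) + exp(x) + 5)^2)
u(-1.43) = 1.01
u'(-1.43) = 0.11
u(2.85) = -0.20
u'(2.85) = 0.24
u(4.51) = -0.03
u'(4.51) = 0.03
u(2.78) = -0.22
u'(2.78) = 0.26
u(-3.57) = 0.91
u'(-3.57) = 0.01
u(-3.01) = 0.92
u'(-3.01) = 0.02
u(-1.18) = 1.04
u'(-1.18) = 0.15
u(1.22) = -4.75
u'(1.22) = 26.82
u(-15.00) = 0.90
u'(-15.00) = 0.00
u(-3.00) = 0.92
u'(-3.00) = 0.02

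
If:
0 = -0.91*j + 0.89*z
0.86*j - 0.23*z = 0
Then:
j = 0.00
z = 0.00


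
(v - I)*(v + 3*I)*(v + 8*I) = v^3 + 10*I*v^2 - 13*v + 24*I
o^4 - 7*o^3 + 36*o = o*(o - 6)*(o - 3)*(o + 2)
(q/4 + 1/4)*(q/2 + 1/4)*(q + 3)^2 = q^4/8 + 15*q^3/16 + 37*q^2/16 + 33*q/16 + 9/16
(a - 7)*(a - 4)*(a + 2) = a^3 - 9*a^2 + 6*a + 56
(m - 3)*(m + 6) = m^2 + 3*m - 18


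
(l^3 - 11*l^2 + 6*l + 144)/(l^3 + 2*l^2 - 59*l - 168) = (l - 6)/(l + 7)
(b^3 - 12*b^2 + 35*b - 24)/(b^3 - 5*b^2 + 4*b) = (b^2 - 11*b + 24)/(b*(b - 4))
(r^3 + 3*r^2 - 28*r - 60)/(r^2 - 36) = (r^2 - 3*r - 10)/(r - 6)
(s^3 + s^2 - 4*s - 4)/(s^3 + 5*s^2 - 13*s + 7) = (s^3 + s^2 - 4*s - 4)/(s^3 + 5*s^2 - 13*s + 7)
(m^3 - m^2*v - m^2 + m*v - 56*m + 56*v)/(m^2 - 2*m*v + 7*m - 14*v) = (-m^2 + m*v + 8*m - 8*v)/(-m + 2*v)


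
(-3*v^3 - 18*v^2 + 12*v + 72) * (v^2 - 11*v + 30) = -3*v^5 + 15*v^4 + 120*v^3 - 600*v^2 - 432*v + 2160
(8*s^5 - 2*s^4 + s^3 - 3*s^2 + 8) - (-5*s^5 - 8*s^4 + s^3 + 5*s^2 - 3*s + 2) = 13*s^5 + 6*s^4 - 8*s^2 + 3*s + 6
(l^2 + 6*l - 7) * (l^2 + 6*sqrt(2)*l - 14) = l^4 + 6*l^3 + 6*sqrt(2)*l^3 - 21*l^2 + 36*sqrt(2)*l^2 - 84*l - 42*sqrt(2)*l + 98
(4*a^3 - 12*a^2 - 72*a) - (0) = 4*a^3 - 12*a^2 - 72*a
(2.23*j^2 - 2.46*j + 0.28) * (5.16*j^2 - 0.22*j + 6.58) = 11.5068*j^4 - 13.1842*j^3 + 16.6594*j^2 - 16.2484*j + 1.8424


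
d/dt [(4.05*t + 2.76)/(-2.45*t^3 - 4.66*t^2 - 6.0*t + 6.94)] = (19.845*t^3 + 39.159*t^2 + 25.7232*t + 44.667)/(6.0025*t^6 + 22.834*t^5 + 51.1156*t^4 + 21.914*t^3 - 28.6808*t^2 - 83.28*t + 48.1636)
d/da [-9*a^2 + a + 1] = 1 - 18*a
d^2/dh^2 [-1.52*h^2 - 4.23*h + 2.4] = -3.04000000000000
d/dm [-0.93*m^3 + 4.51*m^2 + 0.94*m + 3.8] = -2.79*m^2 + 9.02*m + 0.94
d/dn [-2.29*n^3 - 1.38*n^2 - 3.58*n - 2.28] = -6.87*n^2 - 2.76*n - 3.58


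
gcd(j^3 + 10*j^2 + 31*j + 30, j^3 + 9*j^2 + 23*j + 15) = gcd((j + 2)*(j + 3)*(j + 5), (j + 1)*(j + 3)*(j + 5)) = j^2 + 8*j + 15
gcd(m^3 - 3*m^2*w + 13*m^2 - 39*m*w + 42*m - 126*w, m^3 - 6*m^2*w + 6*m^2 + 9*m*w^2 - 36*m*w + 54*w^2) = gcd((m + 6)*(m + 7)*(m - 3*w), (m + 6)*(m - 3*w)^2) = -m^2 + 3*m*w - 6*m + 18*w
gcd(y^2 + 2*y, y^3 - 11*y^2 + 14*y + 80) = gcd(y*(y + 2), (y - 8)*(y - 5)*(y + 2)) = y + 2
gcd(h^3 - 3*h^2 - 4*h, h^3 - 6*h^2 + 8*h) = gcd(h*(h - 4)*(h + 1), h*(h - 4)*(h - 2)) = h^2 - 4*h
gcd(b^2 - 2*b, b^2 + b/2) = b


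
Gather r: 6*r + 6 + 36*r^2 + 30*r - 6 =36*r^2 + 36*r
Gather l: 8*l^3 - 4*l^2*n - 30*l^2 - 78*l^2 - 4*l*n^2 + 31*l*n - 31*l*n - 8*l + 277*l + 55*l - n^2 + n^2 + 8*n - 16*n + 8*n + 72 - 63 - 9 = 8*l^3 + l^2*(-4*n - 108) + l*(324 - 4*n^2)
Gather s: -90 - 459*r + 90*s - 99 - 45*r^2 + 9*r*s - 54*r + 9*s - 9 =-45*r^2 - 513*r + s*(9*r + 99) - 198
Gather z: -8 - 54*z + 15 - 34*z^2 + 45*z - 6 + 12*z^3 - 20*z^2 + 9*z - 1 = 12*z^3 - 54*z^2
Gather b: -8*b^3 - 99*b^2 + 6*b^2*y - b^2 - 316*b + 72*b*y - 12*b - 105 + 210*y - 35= -8*b^3 + b^2*(6*y - 100) + b*(72*y - 328) + 210*y - 140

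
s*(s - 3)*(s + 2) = s^3 - s^2 - 6*s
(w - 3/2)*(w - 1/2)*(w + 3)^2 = w^4 + 4*w^3 - 9*w^2/4 - 27*w/2 + 27/4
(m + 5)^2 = m^2 + 10*m + 25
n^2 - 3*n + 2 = (n - 2)*(n - 1)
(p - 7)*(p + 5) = p^2 - 2*p - 35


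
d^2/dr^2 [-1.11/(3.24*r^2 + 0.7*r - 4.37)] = (23.304672*r^2 + 5.03496*r - 1.11*(6.48*r + 0.7)*(12.96*r + 1.4) - 31.432536)/(3.24*r^2 + 0.7*r - 4.37)^3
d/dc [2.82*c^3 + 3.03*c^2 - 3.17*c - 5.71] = 8.46*c^2 + 6.06*c - 3.17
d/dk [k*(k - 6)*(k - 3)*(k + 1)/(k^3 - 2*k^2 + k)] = (k^3 - 3*k^2 + 7*k - 45)/(k^3 - 3*k^2 + 3*k - 1)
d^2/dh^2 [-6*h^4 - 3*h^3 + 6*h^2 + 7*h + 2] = -72*h^2 - 18*h + 12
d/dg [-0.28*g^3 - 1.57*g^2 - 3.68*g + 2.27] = -0.84*g^2 - 3.14*g - 3.68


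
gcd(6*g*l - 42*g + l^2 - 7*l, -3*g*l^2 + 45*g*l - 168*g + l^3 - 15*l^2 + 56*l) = l - 7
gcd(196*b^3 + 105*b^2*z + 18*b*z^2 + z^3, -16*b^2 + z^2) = 4*b + z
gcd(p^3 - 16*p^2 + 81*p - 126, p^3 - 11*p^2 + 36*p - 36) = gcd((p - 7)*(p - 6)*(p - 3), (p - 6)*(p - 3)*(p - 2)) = p^2 - 9*p + 18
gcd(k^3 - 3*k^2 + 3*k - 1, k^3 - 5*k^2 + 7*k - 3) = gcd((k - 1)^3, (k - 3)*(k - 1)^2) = k^2 - 2*k + 1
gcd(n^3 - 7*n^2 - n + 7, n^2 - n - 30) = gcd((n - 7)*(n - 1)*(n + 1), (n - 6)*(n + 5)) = 1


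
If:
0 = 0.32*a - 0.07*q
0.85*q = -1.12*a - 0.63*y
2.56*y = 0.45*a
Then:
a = 0.00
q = 0.00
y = 0.00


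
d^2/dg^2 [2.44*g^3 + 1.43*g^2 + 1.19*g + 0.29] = 14.64*g + 2.86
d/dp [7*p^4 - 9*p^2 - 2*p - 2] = 28*p^3 - 18*p - 2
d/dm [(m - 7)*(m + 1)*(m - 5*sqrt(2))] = 3*m^2 - 10*sqrt(2)*m - 12*m - 7 + 30*sqrt(2)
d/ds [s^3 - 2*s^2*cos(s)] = s*(2*s*sin(s) + 3*s - 4*cos(s))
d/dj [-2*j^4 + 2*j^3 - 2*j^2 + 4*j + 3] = -8*j^3 + 6*j^2 - 4*j + 4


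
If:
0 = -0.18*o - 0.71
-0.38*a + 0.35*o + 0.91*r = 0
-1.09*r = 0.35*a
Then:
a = -2.05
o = -3.94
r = 0.66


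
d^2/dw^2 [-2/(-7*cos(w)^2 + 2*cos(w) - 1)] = (392*sin(w)^4 - 148*sin(w)^2 + 109*cos(w) - 21*cos(3*w) - 232)/(7*sin(w)^2 + 2*cos(w) - 8)^3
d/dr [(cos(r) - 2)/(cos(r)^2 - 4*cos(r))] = (sin(r) + 8*sin(r)/cos(r)^2 - 4*tan(r))/(cos(r) - 4)^2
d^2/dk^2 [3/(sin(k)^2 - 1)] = (12*cos(k)^2 - 18)/cos(k)^4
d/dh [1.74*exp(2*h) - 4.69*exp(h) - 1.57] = (3.48*exp(h) - 4.69)*exp(h)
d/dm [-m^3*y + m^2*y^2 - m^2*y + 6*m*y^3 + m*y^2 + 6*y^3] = y*(-3*m^2 + 2*m*y - 2*m + 6*y^2 + y)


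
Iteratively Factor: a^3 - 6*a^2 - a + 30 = (a - 5)*(a^2 - a - 6) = (a - 5)*(a + 2)*(a - 3)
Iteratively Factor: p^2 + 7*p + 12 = (p + 3)*(p + 4)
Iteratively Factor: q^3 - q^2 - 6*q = (q - 3)*(q^2 + 2*q) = q*(q - 3)*(q + 2)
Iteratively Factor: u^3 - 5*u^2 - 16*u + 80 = (u + 4)*(u^2 - 9*u + 20) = (u - 4)*(u + 4)*(u - 5)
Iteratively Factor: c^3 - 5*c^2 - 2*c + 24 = (c - 4)*(c^2 - c - 6) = (c - 4)*(c - 3)*(c + 2)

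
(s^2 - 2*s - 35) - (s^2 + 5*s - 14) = -7*s - 21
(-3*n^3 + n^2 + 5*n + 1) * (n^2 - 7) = -3*n^5 + n^4 + 26*n^3 - 6*n^2 - 35*n - 7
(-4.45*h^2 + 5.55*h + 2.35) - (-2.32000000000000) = -4.45*h^2 + 5.55*h + 4.67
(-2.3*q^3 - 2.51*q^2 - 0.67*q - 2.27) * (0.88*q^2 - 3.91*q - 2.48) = -2.024*q^5 + 6.7842*q^4 + 14.9285*q^3 + 6.8469*q^2 + 10.5373*q + 5.6296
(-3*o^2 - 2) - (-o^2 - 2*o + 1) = -2*o^2 + 2*o - 3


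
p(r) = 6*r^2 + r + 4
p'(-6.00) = -71.00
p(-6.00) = 214.00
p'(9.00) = 109.00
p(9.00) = 499.00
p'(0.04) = 1.48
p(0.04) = 4.05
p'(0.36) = 5.32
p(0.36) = 5.14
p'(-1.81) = -20.72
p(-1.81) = 21.85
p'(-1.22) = -13.64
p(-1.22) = 11.71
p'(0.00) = 1.00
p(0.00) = 4.00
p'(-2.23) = -25.76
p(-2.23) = 31.61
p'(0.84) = 11.08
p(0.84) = 9.07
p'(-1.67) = -19.04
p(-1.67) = 19.06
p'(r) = 12*r + 1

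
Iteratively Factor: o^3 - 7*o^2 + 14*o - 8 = (o - 1)*(o^2 - 6*o + 8) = (o - 2)*(o - 1)*(o - 4)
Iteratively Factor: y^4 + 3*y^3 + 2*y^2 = (y)*(y^3 + 3*y^2 + 2*y) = y*(y + 1)*(y^2 + 2*y) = y^2*(y + 1)*(y + 2)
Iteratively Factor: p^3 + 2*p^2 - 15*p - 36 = (p - 4)*(p^2 + 6*p + 9) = (p - 4)*(p + 3)*(p + 3)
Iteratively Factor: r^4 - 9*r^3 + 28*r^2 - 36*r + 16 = (r - 1)*(r^3 - 8*r^2 + 20*r - 16) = (r - 2)*(r - 1)*(r^2 - 6*r + 8) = (r - 4)*(r - 2)*(r - 1)*(r - 2)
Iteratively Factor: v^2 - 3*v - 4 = (v - 4)*(v + 1)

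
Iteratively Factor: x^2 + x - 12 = (x - 3)*(x + 4)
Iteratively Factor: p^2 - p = (p - 1)*(p)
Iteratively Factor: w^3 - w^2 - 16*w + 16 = (w - 1)*(w^2 - 16) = (w - 4)*(w - 1)*(w + 4)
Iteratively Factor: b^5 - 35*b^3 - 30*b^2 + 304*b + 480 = (b - 4)*(b^4 + 4*b^3 - 19*b^2 - 106*b - 120) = (b - 4)*(b + 3)*(b^3 + b^2 - 22*b - 40) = (b - 4)*(b + 3)*(b + 4)*(b^2 - 3*b - 10) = (b - 4)*(b + 2)*(b + 3)*(b + 4)*(b - 5)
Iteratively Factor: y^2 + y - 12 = (y - 3)*(y + 4)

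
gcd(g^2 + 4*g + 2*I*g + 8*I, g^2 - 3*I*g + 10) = g + 2*I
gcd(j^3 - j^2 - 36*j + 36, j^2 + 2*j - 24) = j + 6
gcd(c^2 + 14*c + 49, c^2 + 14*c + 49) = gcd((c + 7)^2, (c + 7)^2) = c^2 + 14*c + 49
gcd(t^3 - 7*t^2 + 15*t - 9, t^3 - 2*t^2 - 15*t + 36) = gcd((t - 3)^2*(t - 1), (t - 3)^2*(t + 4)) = t^2 - 6*t + 9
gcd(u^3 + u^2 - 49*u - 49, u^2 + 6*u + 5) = u + 1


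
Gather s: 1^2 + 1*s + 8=s + 9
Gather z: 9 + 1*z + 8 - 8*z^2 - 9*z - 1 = -8*z^2 - 8*z + 16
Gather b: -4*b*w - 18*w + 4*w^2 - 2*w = -4*b*w + 4*w^2 - 20*w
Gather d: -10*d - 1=-10*d - 1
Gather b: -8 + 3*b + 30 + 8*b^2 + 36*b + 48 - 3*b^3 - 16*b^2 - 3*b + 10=-3*b^3 - 8*b^2 + 36*b + 80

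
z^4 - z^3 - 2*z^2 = z^2*(z - 2)*(z + 1)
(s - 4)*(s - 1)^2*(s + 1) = s^4 - 5*s^3 + 3*s^2 + 5*s - 4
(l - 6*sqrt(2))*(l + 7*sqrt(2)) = l^2 + sqrt(2)*l - 84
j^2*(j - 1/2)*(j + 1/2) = j^4 - j^2/4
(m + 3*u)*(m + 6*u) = m^2 + 9*m*u + 18*u^2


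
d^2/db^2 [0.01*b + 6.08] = 0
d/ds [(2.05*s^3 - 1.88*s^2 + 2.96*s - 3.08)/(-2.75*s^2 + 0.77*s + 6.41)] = (-5.6375*s^4 + 3.157*s^3 + 46.1139*s^2 - 41.0416*s + 21.3452)/(7.5625*s^4 - 4.235*s^3 - 34.6621*s^2 + 9.8714*s + 41.0881)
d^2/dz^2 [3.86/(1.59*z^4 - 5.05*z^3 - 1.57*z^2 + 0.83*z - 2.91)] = ((-73.6488*z^2 + 116.958*z + 12.1204)*(-1.59*z^4 + 5.05*z^3 + 1.57*z^2 - 0.83*z + 2.91) - 3.86*(6.36*z^3 - 15.15*z^2 - 3.14*z + 0.83)*(12.72*z^3 - 30.3*z^2 - 6.28*z + 1.66))/(-1.59*z^4 + 5.05*z^3 + 1.57*z^2 - 0.83*z + 2.91)^3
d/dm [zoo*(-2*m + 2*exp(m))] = zoo*(1 - exp(m))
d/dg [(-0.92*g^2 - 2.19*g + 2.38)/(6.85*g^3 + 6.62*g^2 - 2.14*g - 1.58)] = (6.302*g^4 + 30.003*g^3 - 32.4424*g^2 - 28.604*g + 8.5534)/(46.9225*g^6 + 90.694*g^5 + 14.5064*g^4 - 49.9796*g^3 - 16.3396*g^2 + 6.7624*g + 2.4964)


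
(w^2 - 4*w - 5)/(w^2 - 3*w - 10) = (w + 1)/(w + 2)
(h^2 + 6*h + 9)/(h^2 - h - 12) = (h + 3)/(h - 4)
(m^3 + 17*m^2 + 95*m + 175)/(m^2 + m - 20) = (m^2 + 12*m + 35)/(m - 4)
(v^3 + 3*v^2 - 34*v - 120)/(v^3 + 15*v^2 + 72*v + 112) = (v^2 - v - 30)/(v^2 + 11*v + 28)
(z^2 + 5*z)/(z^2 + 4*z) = (z + 5)/(z + 4)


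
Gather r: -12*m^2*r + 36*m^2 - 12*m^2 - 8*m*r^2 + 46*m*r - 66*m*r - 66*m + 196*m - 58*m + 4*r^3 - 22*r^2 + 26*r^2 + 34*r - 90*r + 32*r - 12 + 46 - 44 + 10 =24*m^2 + 72*m + 4*r^3 + r^2*(4 - 8*m) + r*(-12*m^2 - 20*m - 24)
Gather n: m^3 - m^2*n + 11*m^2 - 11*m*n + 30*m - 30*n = m^3 + 11*m^2 + 30*m + n*(-m^2 - 11*m - 30)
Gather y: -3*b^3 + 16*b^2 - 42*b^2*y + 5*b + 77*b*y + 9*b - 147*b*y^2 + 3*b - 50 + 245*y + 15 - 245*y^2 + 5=-3*b^3 + 16*b^2 + 17*b + y^2*(-147*b - 245) + y*(-42*b^2 + 77*b + 245) - 30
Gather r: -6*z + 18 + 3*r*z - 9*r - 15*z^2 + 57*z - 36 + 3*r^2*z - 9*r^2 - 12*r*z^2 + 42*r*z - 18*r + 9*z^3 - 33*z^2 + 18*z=r^2*(3*z - 9) + r*(-12*z^2 + 45*z - 27) + 9*z^3 - 48*z^2 + 69*z - 18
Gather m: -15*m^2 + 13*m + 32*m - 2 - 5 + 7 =-15*m^2 + 45*m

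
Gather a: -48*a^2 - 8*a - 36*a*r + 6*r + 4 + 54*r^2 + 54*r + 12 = -48*a^2 + a*(-36*r - 8) + 54*r^2 + 60*r + 16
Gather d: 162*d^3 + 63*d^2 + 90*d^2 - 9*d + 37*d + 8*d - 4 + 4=162*d^3 + 153*d^2 + 36*d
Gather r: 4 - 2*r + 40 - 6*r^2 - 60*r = -6*r^2 - 62*r + 44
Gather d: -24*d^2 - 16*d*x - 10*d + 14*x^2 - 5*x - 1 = -24*d^2 + d*(-16*x - 10) + 14*x^2 - 5*x - 1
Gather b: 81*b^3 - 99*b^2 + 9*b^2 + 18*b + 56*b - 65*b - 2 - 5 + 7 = 81*b^3 - 90*b^2 + 9*b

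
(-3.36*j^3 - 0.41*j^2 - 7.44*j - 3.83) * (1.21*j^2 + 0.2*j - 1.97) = -4.0656*j^5 - 1.1681*j^4 - 2.4652*j^3 - 5.3146*j^2 + 13.8908*j + 7.5451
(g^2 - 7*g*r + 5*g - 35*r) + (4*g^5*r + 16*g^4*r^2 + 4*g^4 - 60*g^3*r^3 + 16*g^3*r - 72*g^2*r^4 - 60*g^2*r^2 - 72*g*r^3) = 4*g^5*r + 16*g^4*r^2 + 4*g^4 - 60*g^3*r^3 + 16*g^3*r - 72*g^2*r^4 - 60*g^2*r^2 + g^2 - 72*g*r^3 - 7*g*r + 5*g - 35*r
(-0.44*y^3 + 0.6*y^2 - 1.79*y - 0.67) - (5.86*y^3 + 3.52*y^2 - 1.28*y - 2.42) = -6.3*y^3 - 2.92*y^2 - 0.51*y + 1.75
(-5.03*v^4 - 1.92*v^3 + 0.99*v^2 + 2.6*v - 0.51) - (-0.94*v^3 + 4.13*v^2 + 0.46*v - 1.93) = -5.03*v^4 - 0.98*v^3 - 3.14*v^2 + 2.14*v + 1.42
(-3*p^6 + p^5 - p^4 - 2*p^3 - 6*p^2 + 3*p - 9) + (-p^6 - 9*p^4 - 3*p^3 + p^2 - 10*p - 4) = -4*p^6 + p^5 - 10*p^4 - 5*p^3 - 5*p^2 - 7*p - 13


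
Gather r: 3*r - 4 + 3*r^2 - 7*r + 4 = 3*r^2 - 4*r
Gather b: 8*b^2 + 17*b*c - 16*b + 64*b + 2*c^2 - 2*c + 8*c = 8*b^2 + b*(17*c + 48) + 2*c^2 + 6*c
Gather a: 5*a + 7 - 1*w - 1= 5*a - w + 6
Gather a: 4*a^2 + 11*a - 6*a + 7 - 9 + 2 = 4*a^2 + 5*a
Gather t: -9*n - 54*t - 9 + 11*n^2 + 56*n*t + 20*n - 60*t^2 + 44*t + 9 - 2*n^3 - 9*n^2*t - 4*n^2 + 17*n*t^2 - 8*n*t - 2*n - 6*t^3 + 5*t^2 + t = -2*n^3 + 7*n^2 + 9*n - 6*t^3 + t^2*(17*n - 55) + t*(-9*n^2 + 48*n - 9)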